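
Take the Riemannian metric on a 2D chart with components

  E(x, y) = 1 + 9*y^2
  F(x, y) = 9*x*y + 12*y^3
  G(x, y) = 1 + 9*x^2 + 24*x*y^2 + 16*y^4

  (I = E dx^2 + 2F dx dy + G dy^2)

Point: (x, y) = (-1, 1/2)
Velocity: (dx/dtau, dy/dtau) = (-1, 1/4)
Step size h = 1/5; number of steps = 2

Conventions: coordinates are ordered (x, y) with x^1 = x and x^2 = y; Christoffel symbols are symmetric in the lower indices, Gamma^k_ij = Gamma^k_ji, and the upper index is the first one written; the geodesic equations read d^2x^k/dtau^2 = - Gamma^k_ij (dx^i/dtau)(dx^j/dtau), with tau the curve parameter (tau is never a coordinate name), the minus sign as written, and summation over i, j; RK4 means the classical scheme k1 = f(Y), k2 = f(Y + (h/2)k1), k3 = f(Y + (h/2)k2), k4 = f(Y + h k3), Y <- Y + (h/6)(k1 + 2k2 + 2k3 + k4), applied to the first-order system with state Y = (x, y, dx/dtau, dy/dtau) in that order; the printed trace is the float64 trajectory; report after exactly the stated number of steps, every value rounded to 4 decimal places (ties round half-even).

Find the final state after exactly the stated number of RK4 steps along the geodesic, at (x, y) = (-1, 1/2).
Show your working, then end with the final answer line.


f(Y) = (dx/dtau, dy/dtau, -Gamma^x_ij Y'^i Y'^j, -Gamma^y_ij Y'^i Y'^j) with the Gammas evaluated at the stage position; h = 0.200000; intermediate values shown to 6 dp
step 0: x = -1.0000, y = 0.5000, dx/dtau = -1.0000, dy/dtau = 0.2500
step 1:
  k1: at (x, y) = (-1.000000, 0.500000), (dx/dtau, dy/dtau) = (-1.000000, 0.250000); Gamma_xxx = 0.000000, Gamma_xxy = 0.620690, Gamma_xyy = 0.827586, Gamma_yxx = 0.000000, Gamma_yxy = -0.827586, Gamma_yyy = -1.103448; k1 = (-1.000000, 0.250000, 0.258621, -0.344828)
  k2: at (x, y) = (-1.100000, 0.525000), (dx/dtau, dy/dtau) = (-0.974138, 0.215517); Gamma_xxx = 0.000000, Gamma_xxy = 0.568617, Gamma_xyy = 0.796064, Gamma_yxx = 0.000000, Gamma_yxy = -0.793357, Gamma_yyy = -1.110699; k2 = (-0.974138, 0.215517, 0.201780, -0.281531)
  k3: at (x, y) = (-1.097414, 0.521552), (dx/dtau, dy/dtau) = (-0.979822, 0.221847); Gamma_xxx = 0.000000, Gamma_xxy = 0.565093, Gamma_xyy = 0.785934, Gamma_yxx = 0.000000, Gamma_yxy = -0.796063, Gamma_yyy = -1.107168; k3 = (-0.979822, 0.221847, 0.206988, -0.291591)
  k4: at (x, y) = (-1.195964, 0.544369), (dx/dtau, dy/dtau) = (-0.958602, 0.191682); Gamma_xxx = 0.000000, Gamma_xxy = 0.519038, Gamma_xyy = 0.753462, Gamma_yxx = 0.000000, Gamma_yxy = -0.763580, Gamma_yyy = -1.108453; k4 = (-0.958602, 0.191682, 0.163059, -0.239884)
  Y <- Y + (h/6)(k1 + 2k2 + 2k3 + k4): x = -1.1956, y = 0.5439, dx/dtau = -0.9587, dy/dtau = 0.1923
step 2:
  k1: at (x, y) = (-1.195551, 0.543880), (dx/dtau, dy/dtau) = (-0.958693, 0.192302); Gamma_xxx = 0.000000, Gamma_xxy = 0.518600, Gamma_xyy = 0.752150, Gamma_yxx = 0.000000, Gamma_yxy = -0.763905, Gamma_yyy = -1.107928; k1 = (-0.958693, 0.192302, 0.163402, -0.240693)
  k2: at (x, y) = (-1.291420, 0.563110), (dx/dtau, dy/dtau) = (-0.942353, 0.168232); Gamma_xxx = 0.000000, Gamma_xxy = 0.476115, Gamma_xyy = 0.714947, Gamma_yxx = 0.000000, Gamma_yxy = -0.734433, Gamma_yyy = -1.102845; k2 = (-0.942353, 0.168232, 0.130726, -0.201652)
  k3: at (x, y) = (-1.289786, 0.560704), (dx/dtau, dy/dtau) = (-0.945620, 0.172136); Gamma_xxx = 0.000000, Gamma_xxy = 0.473789, Gamma_xyy = 0.708413, Gamma_yxx = 0.000000, Gamma_yxy = -0.735649, Gamma_yyy = -1.099950; k3 = (-0.945620, 0.172136, 0.133252, -0.206899)
  k4: at (x, y) = (-1.384675, 0.578308), (dx/dtau, dy/dtau) = (-0.932042, 0.150922); Gamma_xxx = 0.000000, Gamma_xxy = 0.435862, Gamma_xyy = 0.672167, Gamma_yxx = 0.000000, Gamma_yxy = -0.707527, Gamma_yyy = -1.091115; k4 = (-0.932042, 0.150922, 0.107311, -0.174196)
  Y <- Y + (h/6)(k1 + 2k2 + 2k3 + k4): x = -1.3844, y = 0.5780, dx/dtau = -0.9321, dy/dtau = 0.1512

Answer: x = -1.3844, y = 0.5780, dx/dtau = -0.9321, dy/dtau = 0.1512


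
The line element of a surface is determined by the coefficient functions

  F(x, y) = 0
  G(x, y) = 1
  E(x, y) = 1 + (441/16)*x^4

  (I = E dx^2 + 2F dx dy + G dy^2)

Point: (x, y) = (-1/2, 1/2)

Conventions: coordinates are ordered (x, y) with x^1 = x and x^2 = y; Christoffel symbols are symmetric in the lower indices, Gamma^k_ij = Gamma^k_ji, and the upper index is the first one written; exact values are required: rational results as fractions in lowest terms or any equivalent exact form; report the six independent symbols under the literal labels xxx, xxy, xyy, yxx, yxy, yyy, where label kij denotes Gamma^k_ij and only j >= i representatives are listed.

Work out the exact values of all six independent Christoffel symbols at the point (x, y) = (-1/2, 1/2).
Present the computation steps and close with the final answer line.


E = 697/256, F = 0, G = 1 at the point
E_x = -441/32, E_y = 0, F_x = 0, F_y = 0, G_x = 0, G_y = 0
EG - F^2 = 697/256;  g^inv = (256/697) * [[1, 0], [0, 697/256]]
first-kind symbols [ij,l] = (1/2)(d_i g_jl + d_j g_il - d_l g_ij): [xx,x] = E_x/2 = -441/64, [xx,y] = F_x - E_y/2 = 0, [xy,x] = E_y/2 = 0, [xy,y] = G_x/2 = 0, [yy,x] = F_y - G_x/2 = 0, [yy,y] = G_y/2 = 0
Gamma^x_ij = (G*[ij,x] - F*[ij,y])/(EG - F^2), Gamma^y_ij = (E*[ij,y] - F*[ij,x])/(EG - F^2)

Answer: Gamma_xxx = -1764/697, Gamma_xxy = 0, Gamma_xyy = 0, Gamma_yxx = 0, Gamma_yxy = 0, Gamma_yyy = 0


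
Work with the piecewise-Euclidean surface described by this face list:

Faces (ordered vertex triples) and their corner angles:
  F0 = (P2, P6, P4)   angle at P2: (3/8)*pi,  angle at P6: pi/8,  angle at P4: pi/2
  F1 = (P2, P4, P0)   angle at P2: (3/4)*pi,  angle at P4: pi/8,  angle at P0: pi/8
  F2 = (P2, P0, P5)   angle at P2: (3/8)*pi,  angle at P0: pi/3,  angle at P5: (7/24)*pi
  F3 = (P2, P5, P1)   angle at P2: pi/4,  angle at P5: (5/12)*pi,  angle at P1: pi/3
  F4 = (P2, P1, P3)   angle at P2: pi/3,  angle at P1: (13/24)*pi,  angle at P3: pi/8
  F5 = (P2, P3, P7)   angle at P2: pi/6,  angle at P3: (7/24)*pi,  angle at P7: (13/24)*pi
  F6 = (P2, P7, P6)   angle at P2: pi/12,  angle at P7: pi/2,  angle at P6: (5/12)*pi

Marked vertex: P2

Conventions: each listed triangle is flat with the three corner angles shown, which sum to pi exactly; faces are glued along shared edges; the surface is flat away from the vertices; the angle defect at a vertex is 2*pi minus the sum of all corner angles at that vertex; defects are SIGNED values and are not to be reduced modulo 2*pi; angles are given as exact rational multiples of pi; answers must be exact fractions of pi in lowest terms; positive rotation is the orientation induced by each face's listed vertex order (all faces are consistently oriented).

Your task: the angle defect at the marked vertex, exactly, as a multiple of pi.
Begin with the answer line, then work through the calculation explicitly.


Answer: defect(P2) = -pi/3

Sum of corner angles at P2: (7/3)*pi
defect = 2*pi - (7/3)*pi


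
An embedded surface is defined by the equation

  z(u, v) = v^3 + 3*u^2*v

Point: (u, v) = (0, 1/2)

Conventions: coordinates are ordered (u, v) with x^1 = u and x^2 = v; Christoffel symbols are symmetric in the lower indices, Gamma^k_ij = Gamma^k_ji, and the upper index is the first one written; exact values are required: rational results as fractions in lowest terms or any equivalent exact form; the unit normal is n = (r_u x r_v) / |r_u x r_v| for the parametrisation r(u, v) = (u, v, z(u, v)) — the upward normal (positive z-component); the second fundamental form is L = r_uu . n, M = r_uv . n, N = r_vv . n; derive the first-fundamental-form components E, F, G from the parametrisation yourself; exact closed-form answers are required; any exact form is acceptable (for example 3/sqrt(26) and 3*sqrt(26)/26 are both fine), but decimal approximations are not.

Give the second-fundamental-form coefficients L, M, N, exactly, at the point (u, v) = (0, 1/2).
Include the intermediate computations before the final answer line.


z_u = 0, z_v = 3/4, z_uu = 3, z_uv = 0, z_vv = 3
E = 1, F = 0, G = 25/16; answer radicand W^2 = 25/16
unnormalised second-form numerators: l = 3, m = 0, n = 3; L = l/sqrt(25/16), and similarly M = m/sqrt(W^2), N = n/sqrt(W^2)

Answer: L = 12/5, M = 0, N = 12/5


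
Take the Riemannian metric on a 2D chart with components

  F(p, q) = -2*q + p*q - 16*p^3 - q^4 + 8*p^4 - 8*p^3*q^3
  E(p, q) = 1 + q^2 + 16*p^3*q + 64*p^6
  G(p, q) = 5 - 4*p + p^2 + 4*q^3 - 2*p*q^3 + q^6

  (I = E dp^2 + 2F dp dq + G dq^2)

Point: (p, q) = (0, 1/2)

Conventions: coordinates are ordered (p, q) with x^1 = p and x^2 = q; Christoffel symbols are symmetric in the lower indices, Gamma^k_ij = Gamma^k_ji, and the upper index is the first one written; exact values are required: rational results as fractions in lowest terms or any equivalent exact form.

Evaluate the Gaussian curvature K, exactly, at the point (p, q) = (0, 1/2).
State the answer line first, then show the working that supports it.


Answer: K = -4096/136161

E = 5/4, F = -17/16, G = 353/64, EG - F^2 = 369/64 at the point
E_p = 0, E_q = 1, F_p = 1/2, F_q = -5/2, G_p = -17/4, G_q = 51/16
E_qq = 2, F_pq = 1, G_pp = 2
Compute both Brioschi determinants and normalise by (EG - F^2)^2.
M1 = [[-E_qq/2 + F_pq - G_pp/2, E_p/2, F_p - E_q/2], [F_q - G_p/2, E, F], [G_q/2, F, G]] = [[-1, 0, 0], [-3/8, 5/4, -17/16], [51/32, -17/16, 353/64]]; det M1 = -369/64
M2 = [[0, E_q/2, G_p/2], [E_q/2, E, F], [G_p/2, F, G]] = [[0, 1/2, -17/8], [1/2, 5/4, -17/16], [-17/8, -17/16, 353/64]]; det M2 = -305/64
det M1 - det M2 = -1; K = -1 / (369/64)^2 = -4096/136161


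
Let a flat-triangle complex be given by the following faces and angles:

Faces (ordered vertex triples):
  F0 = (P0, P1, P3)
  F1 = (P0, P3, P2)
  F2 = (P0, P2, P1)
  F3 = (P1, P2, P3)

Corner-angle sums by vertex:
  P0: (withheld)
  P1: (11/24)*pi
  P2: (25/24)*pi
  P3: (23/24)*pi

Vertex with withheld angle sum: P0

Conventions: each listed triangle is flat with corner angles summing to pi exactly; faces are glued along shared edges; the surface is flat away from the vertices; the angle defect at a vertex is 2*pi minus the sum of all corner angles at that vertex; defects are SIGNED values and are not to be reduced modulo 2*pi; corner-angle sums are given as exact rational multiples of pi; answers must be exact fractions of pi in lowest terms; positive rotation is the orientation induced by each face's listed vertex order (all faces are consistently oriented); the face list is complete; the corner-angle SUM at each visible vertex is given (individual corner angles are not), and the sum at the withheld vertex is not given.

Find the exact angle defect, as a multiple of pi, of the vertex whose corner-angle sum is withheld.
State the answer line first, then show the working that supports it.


Answer: defect(P0) = (11/24)*pi

V = 4, E = 6, F = 4; chi = V - E + F = 2
Gauss-Bonnet: total defect = 2*pi*chi = 4*pi; visible defects sum to (85/24)*pi


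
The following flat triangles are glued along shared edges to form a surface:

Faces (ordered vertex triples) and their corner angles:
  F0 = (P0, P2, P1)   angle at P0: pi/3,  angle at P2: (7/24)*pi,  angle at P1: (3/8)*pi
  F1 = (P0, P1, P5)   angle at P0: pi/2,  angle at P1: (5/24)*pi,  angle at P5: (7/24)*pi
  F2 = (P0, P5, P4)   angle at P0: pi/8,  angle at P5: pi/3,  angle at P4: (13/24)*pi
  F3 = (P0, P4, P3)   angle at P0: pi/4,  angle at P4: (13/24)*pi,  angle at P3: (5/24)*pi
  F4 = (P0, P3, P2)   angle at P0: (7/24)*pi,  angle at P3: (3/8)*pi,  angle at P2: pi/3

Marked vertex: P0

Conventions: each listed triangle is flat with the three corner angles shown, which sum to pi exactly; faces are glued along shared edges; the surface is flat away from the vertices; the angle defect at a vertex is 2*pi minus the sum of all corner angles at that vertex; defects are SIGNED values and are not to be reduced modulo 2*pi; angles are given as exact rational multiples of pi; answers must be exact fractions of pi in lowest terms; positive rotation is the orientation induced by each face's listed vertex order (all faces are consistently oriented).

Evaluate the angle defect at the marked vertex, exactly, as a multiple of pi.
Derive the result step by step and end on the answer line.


Sum of corner angles at P0: (3/2)*pi
defect = 2*pi - (3/2)*pi

Answer: defect(P0) = pi/2


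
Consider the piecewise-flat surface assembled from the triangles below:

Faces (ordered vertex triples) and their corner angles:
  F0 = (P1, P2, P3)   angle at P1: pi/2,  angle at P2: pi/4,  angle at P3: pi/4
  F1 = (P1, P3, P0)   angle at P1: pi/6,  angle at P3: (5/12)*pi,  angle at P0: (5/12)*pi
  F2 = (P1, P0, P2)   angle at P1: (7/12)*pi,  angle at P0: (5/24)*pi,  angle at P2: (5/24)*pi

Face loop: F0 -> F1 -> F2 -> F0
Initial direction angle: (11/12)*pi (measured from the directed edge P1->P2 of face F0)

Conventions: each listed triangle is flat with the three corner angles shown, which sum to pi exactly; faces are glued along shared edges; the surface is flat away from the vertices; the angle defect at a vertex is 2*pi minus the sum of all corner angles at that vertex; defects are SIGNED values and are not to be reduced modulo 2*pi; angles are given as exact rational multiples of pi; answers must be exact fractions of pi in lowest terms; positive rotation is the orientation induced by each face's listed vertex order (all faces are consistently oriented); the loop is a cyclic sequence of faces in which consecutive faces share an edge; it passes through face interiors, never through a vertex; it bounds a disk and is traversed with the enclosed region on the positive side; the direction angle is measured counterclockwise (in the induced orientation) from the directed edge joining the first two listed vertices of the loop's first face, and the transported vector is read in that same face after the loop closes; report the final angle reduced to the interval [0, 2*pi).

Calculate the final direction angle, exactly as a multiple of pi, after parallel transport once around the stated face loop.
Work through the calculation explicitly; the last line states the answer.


enclosed vertex P1: corner angles sum to (5/4)*pi, defect = 2*pi - (5/4)*pi = (3/4)*pi
transport around the loop rotates by the sum of enclosed defects; add to the initial angle mod 2*pi
final angle = (11/12)*pi + (3/4)*pi = (5/3)*pi (mod 2*pi)

Answer: final direction angle = (5/3)*pi


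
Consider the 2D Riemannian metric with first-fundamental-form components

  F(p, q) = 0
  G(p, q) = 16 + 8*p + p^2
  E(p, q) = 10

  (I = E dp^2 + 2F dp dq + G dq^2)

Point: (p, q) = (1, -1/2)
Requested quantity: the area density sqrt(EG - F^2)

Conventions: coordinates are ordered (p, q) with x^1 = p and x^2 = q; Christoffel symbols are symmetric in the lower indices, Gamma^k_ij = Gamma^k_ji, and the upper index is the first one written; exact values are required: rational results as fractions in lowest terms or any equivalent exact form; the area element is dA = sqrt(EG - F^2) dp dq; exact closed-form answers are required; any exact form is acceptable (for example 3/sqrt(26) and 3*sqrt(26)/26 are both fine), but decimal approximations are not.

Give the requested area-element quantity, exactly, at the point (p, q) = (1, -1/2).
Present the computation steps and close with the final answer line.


E = 10, F = 0, G = 25; EG - F^2 = 250

Answer: sqrt(EG - F^2) = 5*sqrt(10)


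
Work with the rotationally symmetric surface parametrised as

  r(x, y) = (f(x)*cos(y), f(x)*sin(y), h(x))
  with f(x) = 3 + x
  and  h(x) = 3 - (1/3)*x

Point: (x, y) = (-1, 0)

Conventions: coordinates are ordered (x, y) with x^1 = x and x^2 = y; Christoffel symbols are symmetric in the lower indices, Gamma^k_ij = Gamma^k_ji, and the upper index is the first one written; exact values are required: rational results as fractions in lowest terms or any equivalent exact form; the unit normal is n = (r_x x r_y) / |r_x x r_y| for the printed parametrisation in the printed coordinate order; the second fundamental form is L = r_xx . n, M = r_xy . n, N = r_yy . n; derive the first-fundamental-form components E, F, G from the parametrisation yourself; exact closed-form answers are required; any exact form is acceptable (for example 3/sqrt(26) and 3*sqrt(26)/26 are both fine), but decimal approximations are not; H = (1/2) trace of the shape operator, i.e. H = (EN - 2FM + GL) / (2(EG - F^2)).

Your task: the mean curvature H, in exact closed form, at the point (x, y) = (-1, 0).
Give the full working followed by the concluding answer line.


f = 2, f' = 1, f'' = 0, h' = -1/3, h'' = 0
E = 10/9, F = 0, G = 4; answer radicand W^2 = 10/9
unnormalised second-form numerators: l = 0, m = 0, n = -2/3; L = l/sqrt(10/9), and similarly M = m/sqrt(W^2), N = n/sqrt(W^2)
H = (E*n - 2*F*m + G*l) / (2*(EG - F^2)*sqrt(W^2)); E*n - 2*F*m + G*l = -20/27, EG - F^2 = 40/9, so H = (-1/12)/sqrt(10/9)

Answer: H = -sqrt(10)/40


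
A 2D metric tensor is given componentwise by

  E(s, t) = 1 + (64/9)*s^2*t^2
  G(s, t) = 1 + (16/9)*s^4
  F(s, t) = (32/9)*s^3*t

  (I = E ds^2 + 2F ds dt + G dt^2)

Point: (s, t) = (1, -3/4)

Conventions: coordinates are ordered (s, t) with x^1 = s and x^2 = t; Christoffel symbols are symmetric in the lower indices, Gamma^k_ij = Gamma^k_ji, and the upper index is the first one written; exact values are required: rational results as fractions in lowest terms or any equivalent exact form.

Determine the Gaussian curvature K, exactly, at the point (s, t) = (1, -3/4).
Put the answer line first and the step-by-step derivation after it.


Answer: K = -576/3721

E = 5, F = -8/3, G = 25/9, EG - F^2 = 61/9 at the point
E_s = 8, E_t = -32/3, F_s = -8, F_t = 32/9, G_s = 64/9, G_t = 0
E_tt = 128/9, F_st = 32/3, G_ss = 64/3
Compute both Brioschi determinants and normalise by (EG - F^2)^2.
M1 = [[-E_tt/2 + F_st - G_ss/2, E_s/2, F_s - E_t/2], [F_t - G_s/2, E, F], [G_t/2, F, G]] = [[-64/9, 4, -8/3], [0, 5, -8/3], [0, -8/3, 25/9]]; det M1 = -3904/81
M2 = [[0, E_t/2, G_s/2], [E_t/2, E, F], [G_s/2, F, G]] = [[0, -16/3, 32/9], [-16/3, 5, -8/3], [32/9, -8/3, 25/9]]; det M2 = -3328/81
det M1 - det M2 = -64/9; K = -64/9 / (61/9)^2 = -576/3721


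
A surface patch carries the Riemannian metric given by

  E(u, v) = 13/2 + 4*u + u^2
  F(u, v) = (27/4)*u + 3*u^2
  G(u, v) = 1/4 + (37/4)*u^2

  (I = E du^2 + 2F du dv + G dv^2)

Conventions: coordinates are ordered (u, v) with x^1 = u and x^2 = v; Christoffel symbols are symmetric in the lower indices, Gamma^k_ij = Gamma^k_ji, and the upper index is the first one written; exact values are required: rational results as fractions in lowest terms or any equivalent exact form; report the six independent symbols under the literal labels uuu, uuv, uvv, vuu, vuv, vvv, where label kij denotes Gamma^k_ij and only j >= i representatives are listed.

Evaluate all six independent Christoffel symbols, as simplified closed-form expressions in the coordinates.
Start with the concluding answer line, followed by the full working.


Answer: Gamma_uuu = (-140*u^3 - 676*u^2 - 725*u + 8)/(4*u^4 - 56*u^3 + 237*u^2 + 16*u + 26), Gamma_uuv = (-444*u^3 - 999*u^2)/(4*u^4 - 56*u^3 + 237*u^2 + 16*u + 26), Gamma_uvv = (-1369*u^3 - 37*u)/(4*u^4 - 56*u^3 + 237*u^2 + 16*u + 26), Gamma_vuu = (48*u^3 + 288*u^2 + 840*u + 702)/(4*u^4 - 56*u^3 + 237*u^2 + 16*u + 26), Gamma_vuv = (148*u^3 + 592*u^2 + 962*u)/(4*u^4 - 56*u^3 + 237*u^2 + 16*u + 26), Gamma_vvv = (444*u^3 + 999*u^2)/(4*u^4 - 56*u^3 + 237*u^2 + 16*u + 26)

E = 13/2 + 4*u + u^2; F = (27/4)*u + 3*u^2; G = 1/4 + (37/4)*u^2
Gamma^k_ij = (1/2) g^{kl} (d_i g_jl + d_j g_il - d_l g_ij), with g^inv = (1/(EG-F^2)) [[G, -F], [-F, E]]
first partials: E_u = 4 + 2*u, E_v = 0, F_u = 27/4 + 6*u, F_v = 0, G_u = (37/2)*u, G_v = 0
D = EG - F^2 = 13/8 + u + (237/16)*u^2 - (7/2)*u^3 + (1/4)*u^4
expanded: Gamma^u_uu = (G E_u - 2F F_u + F E_v)/(2D), Gamma^u_uv = (G E_v - F G_u)/(2D), Gamma^u_vv = (2G F_v - G G_u - F G_v)/(2D), Gamma^v_uu = (2E F_u - E E_v - F E_u)/(2D), Gamma^v_uv = (E G_u - F E_v)/(2D), Gamma^v_vv = (E G_v - 2F F_v + F G_u)/(2D); substitute and cancel common factors


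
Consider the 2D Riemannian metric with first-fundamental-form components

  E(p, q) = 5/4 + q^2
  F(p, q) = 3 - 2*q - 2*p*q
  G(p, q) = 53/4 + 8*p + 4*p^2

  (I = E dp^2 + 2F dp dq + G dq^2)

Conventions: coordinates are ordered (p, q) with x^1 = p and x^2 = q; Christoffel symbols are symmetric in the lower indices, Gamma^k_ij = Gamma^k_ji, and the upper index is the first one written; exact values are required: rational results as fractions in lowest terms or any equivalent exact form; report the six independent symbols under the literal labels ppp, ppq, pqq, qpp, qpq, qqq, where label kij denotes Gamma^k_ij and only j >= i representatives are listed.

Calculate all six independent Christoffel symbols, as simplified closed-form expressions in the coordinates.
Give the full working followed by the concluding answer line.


E = 5/4 + q^2; F = 3 - 2*q - 2*p*q; G = 53/4 + 8*p + 4*p^2
Gamma^k_ij = (1/2) g^{kl} (d_i g_jl + d_j g_il - d_l g_ij), with g^inv = (1/(EG-F^2)) [[G, -F], [-F, E]]
first partials: E_p = 0, E_q = 2*q, F_p = -2*q, F_q = -2 - 2*p, G_p = 8 + 8*p, G_q = 0
D = EG - F^2 = 121/16 + 12*q + 10*p + (37/4)*q^2 + 12*p*q + 5*p^2
expanded: Gamma^p_pp = (G E_p - 2F F_p + F E_q)/(2D), Gamma^p_pq = (G E_q - F G_p)/(2D), Gamma^p_qq = (2G F_q - G G_p - F G_q)/(2D), Gamma^q_pp = (2E F_p - E E_q - F E_p)/(2D), Gamma^q_pq = (E G_p - F E_q)/(2D), Gamma^q_qq = (E G_q - 2F F_q + F G_p)/(2D); substitute and cancel common factors

Answer: Gamma_ppp = (-96*p*q^2 - 96*q^2 + 144*q)/(80*p^2 + 192*p*q + 160*p + 148*q^2 + 192*q + 121), Gamma_ppq = (192*p^2*q + 384*p*q - 192*p + 340*q - 192)/(80*p^2 + 192*p*q + 160*p + 148*q^2 + 192*q + 121), Gamma_pqq = (-384*p^3 - 1152*p^2 - 2040*p - 1272)/(80*p^2 + 192*p*q + 160*p + 148*q^2 + 192*q + 121), Gamma_qpp = (-48*q^3 - 60*q)/(80*p^2 + 192*p*q + 160*p + 148*q^2 + 192*q + 121), Gamma_qpq = (96*p*q^2 + 80*p + 96*q^2 - 48*q + 80)/(80*p^2 + 192*p*q + 160*p + 148*q^2 + 192*q + 121), Gamma_qqq = (-192*p^2*q - 384*p*q + 288*p - 192*q + 288)/(80*p^2 + 192*p*q + 160*p + 148*q^2 + 192*q + 121)


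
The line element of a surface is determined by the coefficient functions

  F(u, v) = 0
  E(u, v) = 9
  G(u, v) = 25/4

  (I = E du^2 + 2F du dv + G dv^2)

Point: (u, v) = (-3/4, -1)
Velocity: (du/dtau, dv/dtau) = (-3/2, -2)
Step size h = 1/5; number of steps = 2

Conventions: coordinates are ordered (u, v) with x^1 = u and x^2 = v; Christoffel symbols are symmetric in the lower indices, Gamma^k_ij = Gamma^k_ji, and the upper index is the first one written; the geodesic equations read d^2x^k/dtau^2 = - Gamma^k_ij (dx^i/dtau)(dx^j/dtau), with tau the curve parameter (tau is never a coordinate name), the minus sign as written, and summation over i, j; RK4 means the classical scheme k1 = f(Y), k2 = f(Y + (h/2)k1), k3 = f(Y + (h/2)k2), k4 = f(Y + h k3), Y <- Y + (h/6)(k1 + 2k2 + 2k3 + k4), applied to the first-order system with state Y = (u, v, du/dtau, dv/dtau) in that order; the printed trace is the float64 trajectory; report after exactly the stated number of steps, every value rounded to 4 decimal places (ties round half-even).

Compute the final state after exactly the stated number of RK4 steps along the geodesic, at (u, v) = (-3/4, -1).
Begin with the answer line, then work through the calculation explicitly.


Answer: u = -1.3500, v = -1.8000, du/dtau = -1.5000, dv/dtau = -2.0000

f(Y) = (du/dtau, dv/dtau, -Gamma^u_ij Y'^i Y'^j, -Gamma^v_ij Y'^i Y'^j) with the Gammas evaluated at the stage position; h = 0.200000; intermediate values shown to 6 dp
step 0: u = -0.7500, v = -1.0000, du/dtau = -1.5000, dv/dtau = -2.0000
step 1:
  k1: at (u, v) = (-0.750000, -1.000000), (du/dtau, dv/dtau) = (-1.500000, -2.000000); Gamma_uuu = 0.000000, Gamma_uuv = 0.000000, Gamma_uvv = 0.000000, Gamma_vuu = 0.000000, Gamma_vuv = 0.000000, Gamma_vvv = 0.000000; k1 = (-1.500000, -2.000000, 0.000000, 0.000000)
  k2: at (u, v) = (-0.900000, -1.200000), (du/dtau, dv/dtau) = (-1.500000, -2.000000); Gamma_uuu = 0.000000, Gamma_uuv = 0.000000, Gamma_uvv = 0.000000, Gamma_vuu = 0.000000, Gamma_vuv = 0.000000, Gamma_vvv = 0.000000; k2 = (-1.500000, -2.000000, 0.000000, 0.000000)
  k3: at (u, v) = (-0.900000, -1.200000), (du/dtau, dv/dtau) = (-1.500000, -2.000000); Gamma_uuu = 0.000000, Gamma_uuv = 0.000000, Gamma_uvv = 0.000000, Gamma_vuu = 0.000000, Gamma_vuv = 0.000000, Gamma_vvv = 0.000000; k3 = (-1.500000, -2.000000, 0.000000, 0.000000)
  k4: at (u, v) = (-1.050000, -1.400000), (du/dtau, dv/dtau) = (-1.500000, -2.000000); Gamma_uuu = 0.000000, Gamma_uuv = 0.000000, Gamma_uvv = 0.000000, Gamma_vuu = 0.000000, Gamma_vuv = 0.000000, Gamma_vvv = 0.000000; k4 = (-1.500000, -2.000000, 0.000000, 0.000000)
  Y <- Y + (h/6)(k1 + 2k2 + 2k3 + k4): u = -1.0500, v = -1.4000, du/dtau = -1.5000, dv/dtau = -2.0000
step 2:
  k1: at (u, v) = (-1.050000, -1.400000), (du/dtau, dv/dtau) = (-1.500000, -2.000000); Gamma_uuu = 0.000000, Gamma_uuv = 0.000000, Gamma_uvv = 0.000000, Gamma_vuu = 0.000000, Gamma_vuv = 0.000000, Gamma_vvv = 0.000000; k1 = (-1.500000, -2.000000, 0.000000, 0.000000)
  k2: at (u, v) = (-1.200000, -1.600000), (du/dtau, dv/dtau) = (-1.500000, -2.000000); Gamma_uuu = 0.000000, Gamma_uuv = 0.000000, Gamma_uvv = 0.000000, Gamma_vuu = 0.000000, Gamma_vuv = 0.000000, Gamma_vvv = 0.000000; k2 = (-1.500000, -2.000000, 0.000000, 0.000000)
  k3: at (u, v) = (-1.200000, -1.600000), (du/dtau, dv/dtau) = (-1.500000, -2.000000); Gamma_uuu = 0.000000, Gamma_uuv = 0.000000, Gamma_uvv = 0.000000, Gamma_vuu = 0.000000, Gamma_vuv = 0.000000, Gamma_vvv = 0.000000; k3 = (-1.500000, -2.000000, 0.000000, 0.000000)
  k4: at (u, v) = (-1.350000, -1.800000), (du/dtau, dv/dtau) = (-1.500000, -2.000000); Gamma_uuu = 0.000000, Gamma_uuv = 0.000000, Gamma_uvv = 0.000000, Gamma_vuu = 0.000000, Gamma_vuv = 0.000000, Gamma_vvv = 0.000000; k4 = (-1.500000, -2.000000, 0.000000, 0.000000)
  Y <- Y + (h/6)(k1 + 2k2 + 2k3 + k4): u = -1.3500, v = -1.8000, du/dtau = -1.5000, dv/dtau = -2.0000


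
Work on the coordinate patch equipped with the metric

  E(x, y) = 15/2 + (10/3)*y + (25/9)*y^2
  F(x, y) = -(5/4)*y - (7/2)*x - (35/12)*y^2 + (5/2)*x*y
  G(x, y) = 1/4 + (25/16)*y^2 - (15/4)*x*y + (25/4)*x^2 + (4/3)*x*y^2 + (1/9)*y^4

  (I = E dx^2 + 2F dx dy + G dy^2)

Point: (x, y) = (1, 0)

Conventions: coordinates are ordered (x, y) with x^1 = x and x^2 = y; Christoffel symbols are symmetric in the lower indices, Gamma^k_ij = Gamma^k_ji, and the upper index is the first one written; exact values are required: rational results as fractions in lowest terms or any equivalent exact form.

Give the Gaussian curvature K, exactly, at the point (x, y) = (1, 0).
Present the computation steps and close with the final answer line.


E = 15/2, F = -7/2, G = 13/2, EG - F^2 = 73/2 at the point
E_x = 0, E_y = 10/3, F_x = -7/2, F_y = 5/4, G_x = 25/2, G_y = -15/4
E_yy = 50/9, F_xy = 5/2, G_xx = 25/2
Apply the Brioschi formula K = (det M1 - det M2)/(EG - F^2)^2 over the derivative matrices of E, F, G.
M1 = [[-E_yy/2 + F_xy - G_xx/2, E_x/2, F_x - E_y/2], [F_y - G_x/2, E, F], [G_y/2, F, G]] = [[-235/36, 0, -31/6], [-5, 15/2, -7/2], [-15/8, -7/2, 13/2]]; det M1 = -115585/288
M2 = [[0, E_y/2, G_x/2], [E_y/2, E, F], [G_x/2, F, G]] = [[0, 5/3, 25/4], [5/3, 15/2, -7/2], [25/4, -7/2, 13/2]]; det M2 = -110575/288
det M1 - det M2 = -835/48; K = -835/48 / (73/2)^2 = -835/63948

Answer: K = -835/63948


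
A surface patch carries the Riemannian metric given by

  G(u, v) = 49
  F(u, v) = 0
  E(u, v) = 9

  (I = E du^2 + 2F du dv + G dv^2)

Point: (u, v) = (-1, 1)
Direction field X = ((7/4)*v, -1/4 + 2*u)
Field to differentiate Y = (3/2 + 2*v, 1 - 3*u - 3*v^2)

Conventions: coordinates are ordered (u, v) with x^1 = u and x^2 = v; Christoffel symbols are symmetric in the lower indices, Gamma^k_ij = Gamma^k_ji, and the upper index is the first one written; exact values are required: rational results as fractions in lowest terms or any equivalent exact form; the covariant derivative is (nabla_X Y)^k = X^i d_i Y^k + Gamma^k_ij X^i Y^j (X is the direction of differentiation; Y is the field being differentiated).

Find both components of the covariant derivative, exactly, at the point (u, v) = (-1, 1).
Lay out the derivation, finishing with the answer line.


E = 9, F = 0, G = 49 at the point
E_u = 0, E_v = 0, F_u = 0, F_v = 0, G_u = 0, G_v = 0
EG - F^2 = 441;  g^inv = (1/441) * [[49, 0], [0, 9]]
first-kind symbols [ij,l] = (1/2)(d_i g_jl + d_j g_il - d_l g_ij): [uu,u] = E_u/2 = 0, [uu,v] = F_u - E_v/2 = 0, [uv,u] = E_v/2 = 0, [uv,v] = G_u/2 = 0, [vv,u] = F_v - G_u/2 = 0, [vv,v] = G_v/2 = 0
Gamma^u_ij = (G*[ij,u] - F*[ij,v])/(EG - F^2), Gamma^v_ij = (E*[ij,v] - F*[ij,u])/(EG - F^2)
Gamma_uuu = 0, Gamma_uuv = 0, Gamma_uvv = 0, Gamma_vuu = 0, Gamma_vuv = 0, Gamma_vvv = 0
X = (7/4, -9/4), Y = (7/2, 1) at the point

Answer: (nabla_X Y)^u = -9/2, (nabla_X Y)^v = 33/4


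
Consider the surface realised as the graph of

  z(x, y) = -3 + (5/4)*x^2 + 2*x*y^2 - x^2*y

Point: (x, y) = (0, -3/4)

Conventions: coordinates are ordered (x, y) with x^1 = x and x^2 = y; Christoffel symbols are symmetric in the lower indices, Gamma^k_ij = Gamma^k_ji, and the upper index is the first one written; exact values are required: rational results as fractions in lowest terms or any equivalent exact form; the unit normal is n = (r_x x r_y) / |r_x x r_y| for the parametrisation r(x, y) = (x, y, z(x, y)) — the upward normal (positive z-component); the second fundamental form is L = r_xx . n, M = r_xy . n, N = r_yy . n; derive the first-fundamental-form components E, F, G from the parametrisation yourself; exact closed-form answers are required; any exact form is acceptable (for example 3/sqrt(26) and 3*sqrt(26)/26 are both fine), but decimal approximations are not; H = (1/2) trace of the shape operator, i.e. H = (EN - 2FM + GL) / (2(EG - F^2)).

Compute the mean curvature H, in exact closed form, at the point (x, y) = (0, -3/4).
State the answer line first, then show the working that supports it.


Answer: H = 1024*sqrt(145)/21025

z_x = 9/8, z_y = 0, z_xx = 4, z_xy = -3, z_yy = 0
E = 145/64, F = 0, G = 1; answer radicand W^2 = 145/64
unnormalised second-form numerators: l = 4, m = -3, n = 0; L = l/sqrt(145/64), and similarly M = m/sqrt(W^2), N = n/sqrt(W^2)
H = (E*n - 2*F*m + G*l) / (2*(EG - F^2)*sqrt(W^2)); E*n - 2*F*m + G*l = 4, EG - F^2 = 145/64, so H = (128/145)/sqrt(145/64)


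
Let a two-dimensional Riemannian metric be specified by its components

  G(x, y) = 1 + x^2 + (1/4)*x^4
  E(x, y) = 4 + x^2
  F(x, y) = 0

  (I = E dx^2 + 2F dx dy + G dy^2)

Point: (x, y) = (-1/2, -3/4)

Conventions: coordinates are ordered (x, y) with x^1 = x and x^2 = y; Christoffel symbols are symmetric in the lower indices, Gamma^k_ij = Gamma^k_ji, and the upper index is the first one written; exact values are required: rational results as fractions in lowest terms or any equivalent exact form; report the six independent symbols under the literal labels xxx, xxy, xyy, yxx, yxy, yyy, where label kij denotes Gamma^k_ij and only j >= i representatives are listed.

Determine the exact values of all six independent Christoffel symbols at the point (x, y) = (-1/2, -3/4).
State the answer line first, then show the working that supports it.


Answer: Gamma_xxx = -2/17, Gamma_xxy = 0, Gamma_xyy = 9/68, Gamma_yxx = 0, Gamma_yxy = -4/9, Gamma_yyy = 0

E = 17/4, F = 0, G = 81/64 at the point
E_x = -1, E_y = 0, F_x = 0, F_y = 0, G_x = -9/8, G_y = 0
EG - F^2 = 1377/256;  g^inv = (256/1377) * [[81/64, 0], [0, 17/4]]
first-kind symbols [ij,l] = (1/2)(d_i g_jl + d_j g_il - d_l g_ij): [xx,x] = E_x/2 = -1/2, [xx,y] = F_x - E_y/2 = 0, [xy,x] = E_y/2 = 0, [xy,y] = G_x/2 = -9/16, [yy,x] = F_y - G_x/2 = 9/16, [yy,y] = G_y/2 = 0
Gamma^x_ij = (G*[ij,x] - F*[ij,y])/(EG - F^2), Gamma^y_ij = (E*[ij,y] - F*[ij,x])/(EG - F^2)


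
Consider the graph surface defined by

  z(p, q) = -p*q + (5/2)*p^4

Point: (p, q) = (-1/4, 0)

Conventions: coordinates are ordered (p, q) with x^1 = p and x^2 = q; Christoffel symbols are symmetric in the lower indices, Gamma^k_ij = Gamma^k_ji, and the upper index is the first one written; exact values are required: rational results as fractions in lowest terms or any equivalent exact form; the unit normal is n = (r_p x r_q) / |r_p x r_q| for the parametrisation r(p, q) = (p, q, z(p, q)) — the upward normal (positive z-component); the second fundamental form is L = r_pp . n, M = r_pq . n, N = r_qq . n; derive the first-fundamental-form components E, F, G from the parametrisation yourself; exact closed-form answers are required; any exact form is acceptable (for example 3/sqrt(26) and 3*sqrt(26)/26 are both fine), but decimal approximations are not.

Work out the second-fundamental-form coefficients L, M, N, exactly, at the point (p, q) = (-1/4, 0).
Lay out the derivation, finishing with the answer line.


z_p = -5/32, z_q = 1/4, z_pp = 15/8, z_pq = -1, z_qq = 0
E = 1049/1024, F = -5/128, G = 17/16; answer radicand W^2 = 1113/1024
unnormalised second-form numerators: l = 15/8, m = -1, n = 0; L = l/sqrt(1113/1024), and similarly M = m/sqrt(W^2), N = n/sqrt(W^2)

Answer: L = 20*sqrt(1113)/371, M = -32*sqrt(1113)/1113, N = 0


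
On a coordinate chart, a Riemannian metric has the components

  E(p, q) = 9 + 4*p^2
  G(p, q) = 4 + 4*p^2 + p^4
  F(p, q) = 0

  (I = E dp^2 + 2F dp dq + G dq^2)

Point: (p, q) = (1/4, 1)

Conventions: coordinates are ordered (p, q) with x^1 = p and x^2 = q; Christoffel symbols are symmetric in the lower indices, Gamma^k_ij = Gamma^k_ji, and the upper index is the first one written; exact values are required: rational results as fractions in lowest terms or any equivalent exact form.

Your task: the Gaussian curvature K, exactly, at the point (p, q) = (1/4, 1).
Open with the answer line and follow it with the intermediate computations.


Answer: K = -1536/15059

E = 37/4, F = 0, G = 1089/256, EG - F^2 = 40293/1024 at the point
E_p = 2, E_q = 0, F_p = 0, F_q = 0, G_p = 33/16, G_q = 0
E_qq = 0, F_pq = 0, G_pp = 35/4
Using the Brioschi determinant formula for K from the metric derivatives:
M1 = [[-E_qq/2 + F_pq - G_pp/2, E_p/2, F_p - E_q/2], [F_q - G_p/2, E, F], [G_q/2, F, G]] = [[-35/8, 1, 0], [-33/32, 37/4, 0], [0, 0, 1089/256]]; det M1 = -687159/4096
M2 = [[0, E_q/2, G_p/2], [E_q/2, E, F], [G_p/2, F, G]] = [[0, 0, 33/32], [0, 37/4, 0], [33/32, 0, 1089/256]]; det M2 = -40293/4096
det M1 - det M2 = -323433/2048; K = -323433/2048 / (40293/1024)^2 = -1536/15059


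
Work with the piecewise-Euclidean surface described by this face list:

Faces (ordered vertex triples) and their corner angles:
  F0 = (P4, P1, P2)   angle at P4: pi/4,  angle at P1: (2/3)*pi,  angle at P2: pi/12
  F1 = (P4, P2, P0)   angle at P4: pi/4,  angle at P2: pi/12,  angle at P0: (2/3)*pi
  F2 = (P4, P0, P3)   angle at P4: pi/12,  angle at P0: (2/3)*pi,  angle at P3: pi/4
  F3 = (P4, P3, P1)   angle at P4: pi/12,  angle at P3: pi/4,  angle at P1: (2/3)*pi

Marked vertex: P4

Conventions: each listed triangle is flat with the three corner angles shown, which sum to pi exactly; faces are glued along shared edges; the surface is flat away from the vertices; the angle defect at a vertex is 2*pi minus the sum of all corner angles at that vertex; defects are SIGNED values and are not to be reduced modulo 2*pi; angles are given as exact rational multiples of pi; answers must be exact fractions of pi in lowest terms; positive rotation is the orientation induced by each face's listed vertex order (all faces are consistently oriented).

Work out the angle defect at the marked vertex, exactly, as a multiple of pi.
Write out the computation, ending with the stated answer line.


Sum of corner angles at P4: (2/3)*pi
defect = 2*pi - (2/3)*pi

Answer: defect(P4) = (4/3)*pi


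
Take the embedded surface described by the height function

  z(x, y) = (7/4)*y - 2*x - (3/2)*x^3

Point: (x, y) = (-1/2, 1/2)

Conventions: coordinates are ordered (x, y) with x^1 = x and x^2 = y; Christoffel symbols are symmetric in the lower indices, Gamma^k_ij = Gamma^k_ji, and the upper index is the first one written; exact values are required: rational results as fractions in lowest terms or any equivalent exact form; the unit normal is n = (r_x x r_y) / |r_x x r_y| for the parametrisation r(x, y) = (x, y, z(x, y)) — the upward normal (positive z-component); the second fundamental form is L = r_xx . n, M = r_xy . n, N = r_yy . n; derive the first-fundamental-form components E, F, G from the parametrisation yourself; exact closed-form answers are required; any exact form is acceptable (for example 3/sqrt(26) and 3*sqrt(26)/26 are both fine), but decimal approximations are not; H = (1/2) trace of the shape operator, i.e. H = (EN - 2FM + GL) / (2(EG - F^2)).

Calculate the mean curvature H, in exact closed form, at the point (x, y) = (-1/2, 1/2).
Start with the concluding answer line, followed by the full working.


Answer: H = 104*sqrt(885)/17405

z_x = -25/8, z_y = 7/4, z_xx = 9/2, z_xy = 0, z_yy = 0
E = 689/64, F = -175/32, G = 65/16; answer radicand W^2 = 885/64
unnormalised second-form numerators: l = 9/2, m = 0, n = 0; L = l/sqrt(885/64), and similarly M = m/sqrt(W^2), N = n/sqrt(W^2)
H = (E*n - 2*F*m + G*l) / (2*(EG - F^2)*sqrt(W^2)); E*n - 2*F*m + G*l = 585/32, EG - F^2 = 885/64, so H = (39/59)/sqrt(885/64)


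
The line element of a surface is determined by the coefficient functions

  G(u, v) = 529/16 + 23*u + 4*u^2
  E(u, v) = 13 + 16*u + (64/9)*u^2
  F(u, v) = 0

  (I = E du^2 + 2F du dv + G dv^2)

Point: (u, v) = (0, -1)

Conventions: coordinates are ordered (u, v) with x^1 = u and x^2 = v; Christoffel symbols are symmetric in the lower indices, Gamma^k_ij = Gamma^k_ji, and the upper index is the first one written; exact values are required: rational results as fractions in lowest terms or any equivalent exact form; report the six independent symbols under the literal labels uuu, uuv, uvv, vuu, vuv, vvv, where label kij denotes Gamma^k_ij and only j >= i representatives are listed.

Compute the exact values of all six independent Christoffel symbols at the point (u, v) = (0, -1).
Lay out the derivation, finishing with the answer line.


E = 13, F = 0, G = 529/16 at the point
E_u = 16, E_v = 0, F_u = 0, F_v = 0, G_u = 23, G_v = 0
EG - F^2 = 6877/16;  g^inv = (16/6877) * [[529/16, 0], [0, 13]]
first-kind symbols [ij,l] = (1/2)(d_i g_jl + d_j g_il - d_l g_ij): [uu,u] = E_u/2 = 8, [uu,v] = F_u - E_v/2 = 0, [uv,u] = E_v/2 = 0, [uv,v] = G_u/2 = 23/2, [vv,u] = F_v - G_u/2 = -23/2, [vv,v] = G_v/2 = 0
Gamma^u_ij = (G*[ij,u] - F*[ij,v])/(EG - F^2), Gamma^v_ij = (E*[ij,v] - F*[ij,u])/(EG - F^2)

Answer: Gamma_uuu = 8/13, Gamma_uuv = 0, Gamma_uvv = -23/26, Gamma_vuu = 0, Gamma_vuv = 8/23, Gamma_vvv = 0


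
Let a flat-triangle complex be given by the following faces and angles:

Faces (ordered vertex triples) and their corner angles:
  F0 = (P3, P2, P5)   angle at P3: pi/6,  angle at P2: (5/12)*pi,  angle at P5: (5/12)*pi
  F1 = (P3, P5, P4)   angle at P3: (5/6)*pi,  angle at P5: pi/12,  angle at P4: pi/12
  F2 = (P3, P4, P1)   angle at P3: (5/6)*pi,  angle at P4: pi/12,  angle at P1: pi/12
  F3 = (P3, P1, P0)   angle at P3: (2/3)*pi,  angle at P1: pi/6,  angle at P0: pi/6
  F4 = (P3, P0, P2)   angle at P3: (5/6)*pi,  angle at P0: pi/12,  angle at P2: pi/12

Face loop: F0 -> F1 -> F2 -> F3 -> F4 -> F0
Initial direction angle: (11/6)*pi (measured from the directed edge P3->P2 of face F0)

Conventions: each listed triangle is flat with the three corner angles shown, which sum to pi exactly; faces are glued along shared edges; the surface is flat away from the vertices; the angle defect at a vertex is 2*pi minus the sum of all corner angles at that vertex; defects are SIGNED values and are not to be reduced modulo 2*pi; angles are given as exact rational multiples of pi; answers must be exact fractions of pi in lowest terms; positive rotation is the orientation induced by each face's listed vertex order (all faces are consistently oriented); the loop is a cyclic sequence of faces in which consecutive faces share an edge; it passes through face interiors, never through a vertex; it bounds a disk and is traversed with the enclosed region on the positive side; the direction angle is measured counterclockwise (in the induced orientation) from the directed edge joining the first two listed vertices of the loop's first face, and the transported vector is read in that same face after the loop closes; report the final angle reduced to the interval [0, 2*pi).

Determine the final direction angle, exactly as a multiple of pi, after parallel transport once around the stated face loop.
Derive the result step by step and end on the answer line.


enclosed vertex P3: corner angles sum to (10/3)*pi, defect = 2*pi - (10/3)*pi = (-4/3)*pi
the final direction is the initial angle plus the enclosed defects, taken mod 2*pi in the induced orientation
final angle = (11/6)*pi - (4/3)*pi = pi/2 (mod 2*pi)

Answer: final direction angle = pi/2
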